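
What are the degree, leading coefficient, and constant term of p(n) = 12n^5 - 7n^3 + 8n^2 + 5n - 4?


Highest power of n is 5, with coefficient 12. Constant term is -4.
Degree = 5, leading coefficient = 12, constant term = -4


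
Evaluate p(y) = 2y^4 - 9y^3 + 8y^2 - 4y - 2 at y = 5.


Using direct substitution:
  2 * (5)^4 = 1250
  -9 * (5)^3 = -1125
  8 * (5)^2 = 200
  -4 * (5)^1 = -20
  constant: -2
Sum = 1250 - 1125 + 200 - 20 - 2 = 303


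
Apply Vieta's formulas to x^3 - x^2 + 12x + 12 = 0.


Monic cubic x^3+bx^2+cx+d=0: sum=-b, pairwise sum=c, product=-d.
b=-1, c=12, d=12
r1+r2+r3 = 1
r1r2+r1r3+r2r3 = 12
r1r2r3 = -12


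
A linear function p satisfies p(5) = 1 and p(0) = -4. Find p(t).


p(t) = mt + b. Using p(5)=1, p(0)=-4:
m = (1 + 4)/(5) = 5/5 = 1
b = 1 - m*(5) = 1 - 5 = -4
p(t) = t - 4


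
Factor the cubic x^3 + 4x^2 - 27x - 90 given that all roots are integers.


Try integer roots (divisors of -90). x=-6: p(-6)=0.
Divide out (x + 6): quotient is x^2 - 2x - 15.
Factor the quadratic: (x + 3)(x - 5)
Result: (x + 6)(x + 3)(x - 5)


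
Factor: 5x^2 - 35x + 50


Roots satisfy r1 + r2 = -b/a = 7 and r1*r2 = c/a = 10.
So r1 = 5, r2 = 2.
5x^2 - 35x + 50 = 5(x - r1)(x - r2) = 5(x - 5)(x - 2)


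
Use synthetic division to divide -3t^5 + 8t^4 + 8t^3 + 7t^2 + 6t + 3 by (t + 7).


Synthetic division with c = -7. Coefficients: -3, 8, 8, 7, 6, 3
Bring down -3.
  -3 * -7 = 21; 21 + 8 = 29
  29 * -7 = -203; -203 + 8 = -195
  -195 * -7 = 1365; 1365 + 7 = 1372
  1372 * -7 = -9604; -9604 + 6 = -9598
  -9598 * -7 = 67186; 67186 + 3 = 67189
Quotient: -3t^4 + 29t^3 - 195t^2 + 1372t - 9598, Remainder: 67189


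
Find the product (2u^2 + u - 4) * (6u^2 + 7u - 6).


Distribute each term of the first polynomial:
  (2u^2)(6u^2 + 7u - 6) = 12u^4 + 14u^3 - 12u^2
  (u)(6u^2 + 7u - 6) = 6u^3 + 7u^2 - 6u
  (-4)(6u^2 + 7u - 6) = -24u^2 - 28u + 24
Sum: 12u^4 + 20u^3 - 29u^2 - 34u + 24


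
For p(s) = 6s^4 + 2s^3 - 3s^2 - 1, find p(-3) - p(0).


p(-3) = 404
p(0) = -1
p(-3) - p(0) = 404 + 1 = 405


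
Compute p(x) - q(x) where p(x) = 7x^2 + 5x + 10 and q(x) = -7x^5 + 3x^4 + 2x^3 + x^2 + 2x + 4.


Distribute the minus sign:
  (7x^2 + 5x + 10)
- (-7x^5 + 3x^4 + 2x^3 + x^2 + 2x + 4)
Negate second polynomial: 7x^5 - 3x^4 - 2x^3 - x^2 - 2x - 4
Add: 7x^5 - 3x^4 - 2x^3 + 6x^2 + 3x + 6


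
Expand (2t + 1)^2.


Expand (2t + 1)^2 by repeated multiplication:
= 4t^2 + 4t + 1


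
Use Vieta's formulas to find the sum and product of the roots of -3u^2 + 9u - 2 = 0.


For au^2+bu+c=0: sum = -b/a, product = c/a.
a=-3, b=9, c=-2
Sum = -(9)/-3 = 3
Product = (-2)/-3 = 2/3


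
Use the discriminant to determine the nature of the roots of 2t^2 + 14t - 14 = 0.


D = b^2 - 4ac = (14)^2 - 4(2)(-14) = 196 + 112 = 308
Since D > 0: two distinct irrational roots


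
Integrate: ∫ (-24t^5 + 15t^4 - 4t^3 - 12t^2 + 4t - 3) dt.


Reverse power rule on each term:
  ∫ -24t^5 dt = -4t^6
  ∫ 15t^4 dt = 3t^5
  ∫ -4t^3 dt = -t^4
  ∫ -12t^2 dt = -4t^3
  ∫ 4t dt = 2t^2
  ∫ -3 dt = -3t
F(t) = -4t^6 + 3t^5 - t^4 - 4t^3 + 2t^2 - 3t + C


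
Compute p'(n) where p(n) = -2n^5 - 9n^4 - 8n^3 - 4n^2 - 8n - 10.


Apply the power rule term by term:
  d/dn(-2n^5) = -10n^4
  d/dn(-9n^4) = -36n^3
  d/dn(-8n^3) = -24n^2
  d/dn(-4n^2) = -8n
  d/dn(-8n) = -8
  d/dn(-10) = 0
p'(n) = -10n^4 - 36n^3 - 24n^2 - 8n - 8


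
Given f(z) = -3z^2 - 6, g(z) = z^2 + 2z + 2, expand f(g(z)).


Substitute g(z) into f:
f(g(z)) = -3*(z^2 + 2z + 2)^2 + (-6)
(z^2 + 2z + 2)^2 = z^4 + 4z^3 + 8z^2 + 8z + 4
Expand and combine: -3z^4 - 12z^3 - 24z^2 - 24z - 18


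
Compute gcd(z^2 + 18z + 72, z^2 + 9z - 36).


Factor each:
  z^2 + 18z + 72 = (z + 12)(z + 6)
  z^2 + 9z - 36 = (z + 12)(z - 3)
Common monic factor: z + 12


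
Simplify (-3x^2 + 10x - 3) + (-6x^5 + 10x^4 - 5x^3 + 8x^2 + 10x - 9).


Align terms by degree and add:
  -3x^2 + 10x - 3
  -6x^5 + 10x^4 - 5x^3 + 8x^2 + 10x - 9
= -6x^5 + 10x^4 - 5x^3 + 5x^2 + 20x - 12


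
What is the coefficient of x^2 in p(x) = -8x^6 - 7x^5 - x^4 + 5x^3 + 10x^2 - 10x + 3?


Read off the coefficient of x^2: 10


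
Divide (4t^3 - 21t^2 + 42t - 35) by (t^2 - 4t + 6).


(4t^3 - 21t^2 + 42t - 35) / (t^2 - 4t + 6)
Step 1: 4t * (t^2 - 4t + 6) = 4t^3 - 16t^2 + 24t; subtract.
Step 2: -5 * (t^2 - 4t + 6) = -5t^2 + 20t - 30; subtract.
Quotient: 4t - 5, Remainder: -2t - 5


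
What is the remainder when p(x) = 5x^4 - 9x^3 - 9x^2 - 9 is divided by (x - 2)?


By the Remainder Theorem, the remainder equals p(2):
  5*(2)^4 = 80
  -9*(2)^3 = -72
  -9*(2)^2 = -36
  0*(2)^1 = 0
  constant: -9
Sum: 80 - 72 - 36 + 0 - 9 = -37


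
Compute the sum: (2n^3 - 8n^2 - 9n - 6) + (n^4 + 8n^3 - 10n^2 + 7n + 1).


Align terms by degree and add:
  2n^3 - 8n^2 - 9n - 6
+ n^4 + 8n^3 - 10n^2 + 7n + 1
= n^4 + 10n^3 - 18n^2 - 2n - 5


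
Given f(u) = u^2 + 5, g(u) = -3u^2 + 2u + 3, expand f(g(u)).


Substitute g(u) into f:
f(g(u)) = 1*(-3u^2 + 2u + 3)^2 + 5
(-3u^2 + 2u + 3)^2 = 9u^4 - 12u^3 - 14u^2 + 12u + 9
Expand and combine: 9u^4 - 12u^3 - 14u^2 + 12u + 14


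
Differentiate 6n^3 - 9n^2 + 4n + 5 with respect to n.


Apply the power rule term by term:
  d/dn(6n^3) = 18n^2
  d/dn(-9n^2) = -18n
  d/dn(4n) = 4
  d/dn(5) = 0
p'(n) = 18n^2 - 18n + 4


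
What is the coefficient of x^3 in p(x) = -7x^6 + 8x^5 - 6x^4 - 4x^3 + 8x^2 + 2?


Read off the coefficient of x^3: -4


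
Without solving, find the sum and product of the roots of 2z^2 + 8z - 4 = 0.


For az^2+bz+c=0: sum = -b/a, product = c/a.
a=2, b=8, c=-4
Sum = -(8)/2 = -4
Product = (-4)/2 = -2


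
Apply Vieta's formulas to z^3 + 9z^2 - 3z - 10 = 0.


Monic cubic z^3+bz^2+cz+d=0: sum=-b, pairwise sum=c, product=-d.
b=9, c=-3, d=-10
r1+r2+r3 = -9
r1r2+r1r3+r2r3 = -3
r1r2r3 = 10


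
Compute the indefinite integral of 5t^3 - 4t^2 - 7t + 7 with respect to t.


Reverse power rule on each term:
  ∫ 5t^3 dt = (5/4)t^4
  ∫ -4t^2 dt = -(4/3)t^3
  ∫ -7t dt = -(7/2)t^2
  ∫ 7 dt = 7t
F(t) = (5/4)t^4 - (4/3)t^3 - (7/2)t^2 + 7t + C


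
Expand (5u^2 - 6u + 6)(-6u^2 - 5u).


Distribute each term of the first polynomial:
  (5u^2)(-6u^2 - 5u) = -30u^4 - 25u^3
  (-6u)(-6u^2 - 5u) = 36u^3 + 30u^2
  (6)(-6u^2 - 5u) = -36u^2 - 30u
Sum: -30u^4 + 11u^3 - 6u^2 - 30u


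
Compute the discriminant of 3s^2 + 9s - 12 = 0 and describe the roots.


D = b^2 - 4ac = (9)^2 - 4(3)(-12) = 81 + 144 = 225
Since D > 0: two distinct rational roots


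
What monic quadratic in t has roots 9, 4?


p(t) = (t - 9)(t - 4)
Expand: t^2 - 13t + 36


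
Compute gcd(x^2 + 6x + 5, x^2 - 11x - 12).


Factor each:
  x^2 + 6x + 5 = (x + 1)(x + 5)
  x^2 - 11x - 12 = (x + 1)(x - 12)
Common monic factor: x + 1


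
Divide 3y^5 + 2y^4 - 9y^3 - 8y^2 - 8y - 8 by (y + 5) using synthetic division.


Synthetic division with c = -5. Coefficients: 3, 2, -9, -8, -8, -8
Bring down 3.
  3 * -5 = -15; -15 + 2 = -13
  -13 * -5 = 65; 65 - 9 = 56
  56 * -5 = -280; -280 - 8 = -288
  -288 * -5 = 1440; 1440 - 8 = 1432
  1432 * -5 = -7160; -7160 - 8 = -7168
Quotient: 3y^4 - 13y^3 + 56y^2 - 288y + 1432, Remainder: -7168


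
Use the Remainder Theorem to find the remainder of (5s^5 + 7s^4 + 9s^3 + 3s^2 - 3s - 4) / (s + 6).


By the Remainder Theorem, the remainder equals p(-6):
  5*(-6)^5 = -38880
  7*(-6)^4 = 9072
  9*(-6)^3 = -1944
  3*(-6)^2 = 108
  -3*(-6)^1 = 18
  constant: -4
Sum: -38880 + 9072 - 1944 + 108 + 18 - 4 = -31630


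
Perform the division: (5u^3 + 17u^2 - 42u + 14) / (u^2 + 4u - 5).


(5u^3 + 17u^2 - 42u + 14) / (u^2 + 4u - 5)
Step 1: 5u * (u^2 + 4u - 5) = 5u^3 + 20u^2 - 25u; subtract.
Step 2: -3 * (u^2 + 4u - 5) = -3u^2 - 12u + 15; subtract.
Quotient: 5u - 3, Remainder: -5u - 1


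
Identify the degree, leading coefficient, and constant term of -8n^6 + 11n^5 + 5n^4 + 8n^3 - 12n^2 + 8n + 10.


Highest power of n is 6, with coefficient -8. Constant term is 10.
Degree = 6, leading coefficient = -8, constant term = 10


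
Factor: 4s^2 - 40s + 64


Roots satisfy r1 + r2 = -b/a = 10 and r1*r2 = c/a = 16.
So r1 = 2, r2 = 8.
4s^2 - 40s + 64 = 4(s - r1)(s - r2) = 4(s - 2)(s - 8)


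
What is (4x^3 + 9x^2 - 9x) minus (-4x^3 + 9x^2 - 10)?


Distribute the minus sign:
  (4x^3 + 9x^2 - 9x)
- (-4x^3 + 9x^2 - 10)
Negate second polynomial: 4x^3 - 9x^2 + 10
Add: 8x^3 - 9x + 10


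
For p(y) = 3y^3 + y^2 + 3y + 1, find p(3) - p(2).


p(3) = 100
p(2) = 35
p(3) - p(2) = 100 - 35 = 65


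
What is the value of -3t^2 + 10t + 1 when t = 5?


Using direct substitution:
  -3 * (5)^2 = -75
  10 * (5)^1 = 50
  constant: 1
Sum = -75 + 50 + 1 = -24


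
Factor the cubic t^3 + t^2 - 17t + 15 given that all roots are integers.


Try integer roots (divisors of 15). t=-5: p(-5)=0.
Divide out (t + 5): quotient is t^2 - 4t + 3.
Factor the quadratic: (t - 1)(t - 3)
Result: (t + 5)(t - 1)(t - 3)


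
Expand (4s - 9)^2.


Expand (4s - 9)^2 by repeated multiplication:
= 16s^2 - 72s + 81


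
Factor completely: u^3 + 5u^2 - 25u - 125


Try integer roots (divisors of -125). u=5: p(5)=0.
Divide out (u - 5): quotient is u^2 + 10u + 25.
Factor the quadratic: (u + 5)(u + 5)
Result: (u - 5)(u + 5)(u + 5)


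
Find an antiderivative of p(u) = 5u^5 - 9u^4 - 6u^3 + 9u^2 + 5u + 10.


Reverse power rule on each term:
  ∫ 5u^5 du = (5/6)u^6
  ∫ -9u^4 du = -(9/5)u^5
  ∫ -6u^3 du = -(3/2)u^4
  ∫ 9u^2 du = 3u^3
  ∫ 5u du = (5/2)u^2
  ∫ 10 du = 10u
F(u) = (5/6)u^6 - (9/5)u^5 - (3/2)u^4 + 3u^3 + (5/2)u^2 + 10u + C


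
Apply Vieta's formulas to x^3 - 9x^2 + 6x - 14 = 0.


Monic cubic x^3+bx^2+cx+d=0: sum=-b, pairwise sum=c, product=-d.
b=-9, c=6, d=-14
r1+r2+r3 = 9
r1r2+r1r3+r2r3 = 6
r1r2r3 = 14


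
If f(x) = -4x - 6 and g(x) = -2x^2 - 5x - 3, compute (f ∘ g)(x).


Substitute g(x) into f:
f(g(x)) = -4*(-2x^2 - 5x - 3) + (-6)
Expand and combine: 8x^2 + 20x + 6


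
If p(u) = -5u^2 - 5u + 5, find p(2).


Using direct substitution:
  -5 * (2)^2 = -20
  -5 * (2)^1 = -10
  constant: 5
Sum = -20 - 10 + 5 = -25


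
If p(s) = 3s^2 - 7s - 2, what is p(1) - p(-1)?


p(1) = -6
p(-1) = 8
p(1) - p(-1) = -6 - 8 = -14


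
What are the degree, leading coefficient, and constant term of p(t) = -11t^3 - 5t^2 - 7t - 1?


Highest power of t is 3, with coefficient -11. Constant term is -1.
Degree = 3, leading coefficient = -11, constant term = -1


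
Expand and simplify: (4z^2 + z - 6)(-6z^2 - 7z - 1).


Distribute each term of the first polynomial:
  (4z^2)(-6z^2 - 7z - 1) = -24z^4 - 28z^3 - 4z^2
  (z)(-6z^2 - 7z - 1) = -6z^3 - 7z^2 - z
  (-6)(-6z^2 - 7z - 1) = 36z^2 + 42z + 6
Sum: -24z^4 - 34z^3 + 25z^2 + 41z + 6


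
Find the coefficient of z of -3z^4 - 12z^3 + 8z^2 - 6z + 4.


Read off the coefficient of z: -6


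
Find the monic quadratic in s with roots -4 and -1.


p(s) = (s + 4)(s + 1)
Expand: s^2 + 5s + 4


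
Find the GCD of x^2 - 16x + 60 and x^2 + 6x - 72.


Factor each:
  x^2 - 16x + 60 = (x - 6)(x - 10)
  x^2 + 6x - 72 = (x - 6)(x + 12)
Common monic factor: x - 6


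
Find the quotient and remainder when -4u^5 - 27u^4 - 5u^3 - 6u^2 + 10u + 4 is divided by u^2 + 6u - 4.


(-4u^5 - 27u^4 - 5u^3 - 6u^2 + 10u + 4) / (u^2 + 6u - 4)
Step 1: -4u^3 * (u^2 + 6u - 4) = -4u^5 - 24u^4 + 16u^3; subtract.
Step 2: -3u^2 * (u^2 + 6u - 4) = -3u^4 - 18u^3 + 12u^2; subtract.
Step 3: -3u * (u^2 + 6u - 4) = -3u^3 - 18u^2 + 12u; subtract.
Step 4: 0 * (u^2 + 6u - 4) = 0; subtract.
Quotient: -4u^3 - 3u^2 - 3u, Remainder: -2u + 4


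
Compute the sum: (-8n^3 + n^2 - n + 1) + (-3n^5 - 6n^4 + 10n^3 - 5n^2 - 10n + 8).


Align terms by degree and add:
  -8n^3 + n^2 - n + 1
  -3n^5 - 6n^4 + 10n^3 - 5n^2 - 10n + 8
= -3n^5 - 6n^4 + 2n^3 - 4n^2 - 11n + 9


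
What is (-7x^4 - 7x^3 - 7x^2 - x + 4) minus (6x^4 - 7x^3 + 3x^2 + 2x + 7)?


Distribute the minus sign:
  (-7x^4 - 7x^3 - 7x^2 - x + 4)
- (6x^4 - 7x^3 + 3x^2 + 2x + 7)
Negate second polynomial: -6x^4 + 7x^3 - 3x^2 - 2x - 7
Add: -13x^4 - 10x^2 - 3x - 3


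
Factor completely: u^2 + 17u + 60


Roots satisfy r1 + r2 = -b/a = -17 and r1*r2 = c/a = 60.
So r1 = -12, r2 = -5.
u^2 + 17u + 60 = (u - r1)(u - r2) = (u + 12)(u + 5)


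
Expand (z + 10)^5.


Expand (z + 10)^5 by repeated multiplication:
  (z + 10)^2 = z^2 + 20z + 100
  (z + 10)^3 = z^3 + 30z^2 + 300z + 1000
  (z + 10)^4 = z^4 + 40z^3 + 600z^2 + 4000z + 10000
= z^5 + 50z^4 + 1000z^3 + 10000z^2 + 50000z + 100000


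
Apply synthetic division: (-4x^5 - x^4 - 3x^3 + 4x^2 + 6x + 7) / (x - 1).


Synthetic division with c = 1. Coefficients: -4, -1, -3, 4, 6, 7
Bring down -4.
  -4 * 1 = -4; -4 - 1 = -5
  -5 * 1 = -5; -5 - 3 = -8
  -8 * 1 = -8; -8 + 4 = -4
  -4 * 1 = -4; -4 + 6 = 2
  2 * 1 = 2; 2 + 7 = 9
Quotient: -4x^4 - 5x^3 - 8x^2 - 4x + 2, Remainder: 9


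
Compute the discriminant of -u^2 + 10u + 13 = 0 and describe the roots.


D = b^2 - 4ac = (10)^2 - 4(-1)(13) = 100 + 52 = 152
Since D > 0: two distinct irrational roots


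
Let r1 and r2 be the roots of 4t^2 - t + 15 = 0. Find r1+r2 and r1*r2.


For at^2+bt+c=0: sum = -b/a, product = c/a.
a=4, b=-1, c=15
Sum = -(-1)/4 = 1/4
Product = (15)/4 = 15/4


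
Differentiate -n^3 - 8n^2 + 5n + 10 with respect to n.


Apply the power rule term by term:
  d/dn(-n^3) = -3n^2
  d/dn(-8n^2) = -16n
  d/dn(5n) = 5
  d/dn(10) = 0
p'(n) = -3n^2 - 16n + 5


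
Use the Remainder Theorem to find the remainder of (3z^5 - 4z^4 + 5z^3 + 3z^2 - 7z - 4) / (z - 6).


By the Remainder Theorem, the remainder equals p(6):
  3*(6)^5 = 23328
  -4*(6)^4 = -5184
  5*(6)^3 = 1080
  3*(6)^2 = 108
  -7*(6)^1 = -42
  constant: -4
Sum: 23328 - 5184 + 1080 + 108 - 42 - 4 = 19286


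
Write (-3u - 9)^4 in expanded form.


Expand (-3u - 9)^4 by repeated multiplication:
  (-3u - 9)^2 = 9u^2 + 54u + 81
  (-3u - 9)^3 = -27u^3 - 243u^2 - 729u - 729
= 81u^4 + 972u^3 + 4374u^2 + 8748u + 6561


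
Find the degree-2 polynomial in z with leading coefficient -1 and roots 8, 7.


p(z) = -(z - 8)(z - 7)
Expand: -z^2 + 15z - 56


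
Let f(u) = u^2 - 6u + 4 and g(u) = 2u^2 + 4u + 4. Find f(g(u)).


Substitute g(u) into f:
f(g(u)) = 1*(2u^2 + 4u + 4)^2 + (-6)*(2u^2 + 4u + 4) + 4
(2u^2 + 4u + 4)^2 = 4u^4 + 16u^3 + 32u^2 + 32u + 16
Expand and combine: 4u^4 + 16u^3 + 20u^2 + 8u - 4


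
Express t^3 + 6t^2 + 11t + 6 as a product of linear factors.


Try integer roots (divisors of 6). t=-1: p(-1)=0.
Divide out (t + 1): quotient is t^2 + 5t + 6.
Factor the quadratic: (t + 2)(t + 3)
Result: (t + 1)(t + 2)(t + 3)


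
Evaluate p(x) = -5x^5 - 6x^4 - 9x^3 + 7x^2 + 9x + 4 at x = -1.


Using direct substitution:
  -5 * (-1)^5 = 5
  -6 * (-1)^4 = -6
  -9 * (-1)^3 = 9
  7 * (-1)^2 = 7
  9 * (-1)^1 = -9
  constant: 4
Sum = 5 - 6 + 9 + 7 - 9 + 4 = 10


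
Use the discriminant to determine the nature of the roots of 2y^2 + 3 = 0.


D = b^2 - 4ac = (0)^2 - 4(2)(3) = 0 - 24 = -24
Since D < 0: two complex conjugate roots (no real roots)


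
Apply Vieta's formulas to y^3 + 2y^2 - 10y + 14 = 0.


Monic cubic y^3+by^2+cy+d=0: sum=-b, pairwise sum=c, product=-d.
b=2, c=-10, d=14
r1+r2+r3 = -2
r1r2+r1r3+r2r3 = -10
r1r2r3 = -14


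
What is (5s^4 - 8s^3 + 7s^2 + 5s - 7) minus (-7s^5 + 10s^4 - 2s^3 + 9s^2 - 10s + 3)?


Distribute the minus sign:
  (5s^4 - 8s^3 + 7s^2 + 5s - 7)
- (-7s^5 + 10s^4 - 2s^3 + 9s^2 - 10s + 3)
Negate second polynomial: 7s^5 - 10s^4 + 2s^3 - 9s^2 + 10s - 3
Add: 7s^5 - 5s^4 - 6s^3 - 2s^2 + 15s - 10


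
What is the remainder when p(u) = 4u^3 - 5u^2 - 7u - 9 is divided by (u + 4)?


By the Remainder Theorem, the remainder equals p(-4):
  4*(-4)^3 = -256
  -5*(-4)^2 = -80
  -7*(-4)^1 = 28
  constant: -9
Sum: -256 - 80 + 28 - 9 = -317


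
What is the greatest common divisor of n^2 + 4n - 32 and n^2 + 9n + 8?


Factor each:
  n^2 + 4n - 32 = (n + 8)(n - 4)
  n^2 + 9n + 8 = (n + 8)(n + 1)
Common monic factor: n + 8


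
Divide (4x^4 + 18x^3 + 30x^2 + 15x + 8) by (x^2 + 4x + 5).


(4x^4 + 18x^3 + 30x^2 + 15x + 8) / (x^2 + 4x + 5)
Step 1: 4x^2 * (x^2 + 4x + 5) = 4x^4 + 16x^3 + 20x^2; subtract.
Step 2: 2x * (x^2 + 4x + 5) = 2x^3 + 8x^2 + 10x; subtract.
Step 3: 2 * (x^2 + 4x + 5) = 2x^2 + 8x + 10; subtract.
Quotient: 4x^2 + 2x + 2, Remainder: -3x - 2


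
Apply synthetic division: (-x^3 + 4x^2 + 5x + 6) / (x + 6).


Synthetic division with c = -6. Coefficients: -1, 4, 5, 6
Bring down -1.
  -1 * -6 = 6; 6 + 4 = 10
  10 * -6 = -60; -60 + 5 = -55
  -55 * -6 = 330; 330 + 6 = 336
Quotient: -x^2 + 10x - 55, Remainder: 336


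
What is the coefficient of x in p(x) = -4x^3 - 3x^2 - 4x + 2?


Read off the coefficient of x: -4


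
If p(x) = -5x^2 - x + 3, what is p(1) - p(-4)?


p(1) = -3
p(-4) = -73
p(1) - p(-4) = -3 + 73 = 70


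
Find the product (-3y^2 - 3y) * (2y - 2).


Distribute each term of the first polynomial:
  (-3y^2)(2y - 2) = -6y^3 + 6y^2
  (-3y)(2y - 2) = -6y^2 + 6y
Sum: -6y^3 + 6y


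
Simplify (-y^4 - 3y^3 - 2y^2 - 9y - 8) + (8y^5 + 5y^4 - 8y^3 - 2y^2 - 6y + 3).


Align terms by degree and add:
  -y^4 - 3y^3 - 2y^2 - 9y - 8
+ 8y^5 + 5y^4 - 8y^3 - 2y^2 - 6y + 3
= 8y^5 + 4y^4 - 11y^3 - 4y^2 - 15y - 5


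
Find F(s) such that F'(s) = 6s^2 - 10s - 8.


Reverse power rule on each term:
  ∫ 6s^2 ds = 2s^3
  ∫ -10s ds = -5s^2
  ∫ -8 ds = -8s
F(s) = 2s^3 - 5s^2 - 8s + C


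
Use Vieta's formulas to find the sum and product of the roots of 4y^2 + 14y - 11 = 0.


For ay^2+by+c=0: sum = -b/a, product = c/a.
a=4, b=14, c=-11
Sum = -(14)/4 = -7/2
Product = (-11)/4 = -11/4


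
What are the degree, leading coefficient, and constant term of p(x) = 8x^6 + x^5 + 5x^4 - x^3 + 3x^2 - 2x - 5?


Highest power of x is 6, with coefficient 8. Constant term is -5.
Degree = 6, leading coefficient = 8, constant term = -5


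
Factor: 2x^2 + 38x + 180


Roots satisfy r1 + r2 = -b/a = -19 and r1*r2 = c/a = 90.
So r1 = -9, r2 = -10.
2x^2 + 38x + 180 = 2(x - r1)(x - r2) = 2(x + 9)(x + 10)


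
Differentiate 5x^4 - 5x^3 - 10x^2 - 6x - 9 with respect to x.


Apply the power rule term by term:
  d/dx(5x^4) = 20x^3
  d/dx(-5x^3) = -15x^2
  d/dx(-10x^2) = -20x
  d/dx(-6x) = -6
  d/dx(-9) = 0
p'(x) = 20x^3 - 15x^2 - 20x - 6


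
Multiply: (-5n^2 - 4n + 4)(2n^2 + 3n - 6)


Distribute each term of the first polynomial:
  (-5n^2)(2n^2 + 3n - 6) = -10n^4 - 15n^3 + 30n^2
  (-4n)(2n^2 + 3n - 6) = -8n^3 - 12n^2 + 24n
  (4)(2n^2 + 3n - 6) = 8n^2 + 12n - 24
Sum: -10n^4 - 23n^3 + 26n^2 + 36n - 24


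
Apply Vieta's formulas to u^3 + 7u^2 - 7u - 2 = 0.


Monic cubic u^3+bu^2+cu+d=0: sum=-b, pairwise sum=c, product=-d.
b=7, c=-7, d=-2
r1+r2+r3 = -7
r1r2+r1r3+r2r3 = -7
r1r2r3 = 2


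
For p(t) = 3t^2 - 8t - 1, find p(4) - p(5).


p(4) = 15
p(5) = 34
p(4) - p(5) = 15 - 34 = -19


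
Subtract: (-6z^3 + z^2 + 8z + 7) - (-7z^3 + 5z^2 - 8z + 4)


Distribute the minus sign:
  (-6z^3 + z^2 + 8z + 7)
- (-7z^3 + 5z^2 - 8z + 4)
Negate second polynomial: 7z^3 - 5z^2 + 8z - 4
Add: z^3 - 4z^2 + 16z + 3


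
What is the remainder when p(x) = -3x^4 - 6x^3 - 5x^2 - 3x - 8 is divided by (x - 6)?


By the Remainder Theorem, the remainder equals p(6):
  -3*(6)^4 = -3888
  -6*(6)^3 = -1296
  -5*(6)^2 = -180
  -3*(6)^1 = -18
  constant: -8
Sum: -3888 - 1296 - 180 - 18 - 8 = -5390


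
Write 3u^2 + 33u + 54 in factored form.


Roots satisfy r1 + r2 = -b/a = -11 and r1*r2 = c/a = 18.
So r1 = -9, r2 = -2.
3u^2 + 33u + 54 = 3(u - r1)(u - r2) = 3(u + 9)(u + 2)


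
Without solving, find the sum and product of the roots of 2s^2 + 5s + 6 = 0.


For as^2+bs+c=0: sum = -b/a, product = c/a.
a=2, b=5, c=6
Sum = -(5)/2 = -5/2
Product = (6)/2 = 3


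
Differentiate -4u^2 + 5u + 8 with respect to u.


Apply the power rule term by term:
  d/du(-4u^2) = -8u
  d/du(5u) = 5
  d/du(8) = 0
p'(u) = -8u + 5


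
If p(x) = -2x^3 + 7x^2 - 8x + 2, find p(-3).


Using direct substitution:
  -2 * (-3)^3 = 54
  7 * (-3)^2 = 63
  -8 * (-3)^1 = 24
  constant: 2
Sum = 54 + 63 + 24 + 2 = 143


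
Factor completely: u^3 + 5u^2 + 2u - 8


Try integer roots (divisors of -8). u=-4: p(-4)=0.
Divide out (u + 4): quotient is u^2 + u - 2.
Factor the quadratic: (u - 1)(u + 2)
Result: (u + 4)(u - 1)(u + 2)


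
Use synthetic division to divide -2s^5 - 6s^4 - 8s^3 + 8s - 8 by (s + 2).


Synthetic division with c = -2. Coefficients: -2, -6, -8, 0, 8, -8
Bring down -2.
  -2 * -2 = 4; 4 - 6 = -2
  -2 * -2 = 4; 4 - 8 = -4
  -4 * -2 = 8; 8 + 0 = 8
  8 * -2 = -16; -16 + 8 = -8
  -8 * -2 = 16; 16 - 8 = 8
Quotient: -2s^4 - 2s^3 - 4s^2 + 8s - 8, Remainder: 8


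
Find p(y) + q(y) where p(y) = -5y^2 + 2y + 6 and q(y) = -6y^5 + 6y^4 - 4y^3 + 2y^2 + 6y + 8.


Align terms by degree and add:
  -5y^2 + 2y + 6
  -6y^5 + 6y^4 - 4y^3 + 2y^2 + 6y + 8
= -6y^5 + 6y^4 - 4y^3 - 3y^2 + 8y + 14


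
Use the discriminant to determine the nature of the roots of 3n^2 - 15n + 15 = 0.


D = b^2 - 4ac = (-15)^2 - 4(3)(15) = 225 - 180 = 45
Since D > 0: two distinct irrational roots


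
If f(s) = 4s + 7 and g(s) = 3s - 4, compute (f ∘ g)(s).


Substitute g(s) into f:
f(g(s)) = 4*(3s - 4) + 7
Expand and combine: 12s - 9


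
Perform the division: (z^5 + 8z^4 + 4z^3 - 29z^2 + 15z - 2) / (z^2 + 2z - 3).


(z^5 + 8z^4 + 4z^3 - 29z^2 + 15z - 2) / (z^2 + 2z - 3)
Step 1: z^3 * (z^2 + 2z - 3) = z^5 + 2z^4 - 3z^3; subtract.
Step 2: 6z^2 * (z^2 + 2z - 3) = 6z^4 + 12z^3 - 18z^2; subtract.
Step 3: -5z * (z^2 + 2z - 3) = -5z^3 - 10z^2 + 15z; subtract.
Step 4: -1 * (z^2 + 2z - 3) = -z^2 - 2z + 3; subtract.
Quotient: z^3 + 6z^2 - 5z - 1, Remainder: 2z - 5


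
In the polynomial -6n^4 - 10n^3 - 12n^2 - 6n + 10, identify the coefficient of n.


Read off the coefficient of n: -6


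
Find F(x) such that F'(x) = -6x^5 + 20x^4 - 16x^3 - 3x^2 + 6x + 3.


Reverse power rule on each term:
  ∫ -6x^5 dx = -x^6
  ∫ 20x^4 dx = 4x^5
  ∫ -16x^3 dx = -4x^4
  ∫ -3x^2 dx = -x^3
  ∫ 6x dx = 3x^2
  ∫ 3 dx = 3x
F(x) = -x^6 + 4x^5 - 4x^4 - x^3 + 3x^2 + 3x + C


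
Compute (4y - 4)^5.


Expand (4y - 4)^5 by repeated multiplication:
  (4y - 4)^2 = 16y^2 - 32y + 16
  (4y - 4)^3 = 64y^3 - 192y^2 + 192y - 64
  (4y - 4)^4 = 256y^4 - 1024y^3 + 1536y^2 - 1024y + 256
= 1024y^5 - 5120y^4 + 10240y^3 - 10240y^2 + 5120y - 1024


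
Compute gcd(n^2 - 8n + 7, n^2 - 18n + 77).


Factor each:
  n^2 - 8n + 7 = (n - 7)(n - 1)
  n^2 - 18n + 77 = (n - 7)(n - 11)
Common monic factor: n - 7


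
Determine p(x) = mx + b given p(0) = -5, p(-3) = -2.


p(x) = mx + b. Using p(0)=-5, p(-3)=-2:
m = (-5 + 2)/(0 + 3) = -3/3 = -1
b = -5 - m*(0) = -5 = -5
p(x) = -x - 5


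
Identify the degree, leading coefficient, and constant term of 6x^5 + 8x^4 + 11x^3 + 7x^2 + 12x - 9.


Highest power of x is 5, with coefficient 6. Constant term is -9.
Degree = 5, leading coefficient = 6, constant term = -9


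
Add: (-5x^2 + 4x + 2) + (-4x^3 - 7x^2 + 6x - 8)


Align terms by degree and add:
  -5x^2 + 4x + 2
  -4x^3 - 7x^2 + 6x - 8
= -4x^3 - 12x^2 + 10x - 6


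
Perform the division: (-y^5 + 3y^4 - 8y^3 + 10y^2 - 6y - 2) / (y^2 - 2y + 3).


(-y^5 + 3y^4 - 8y^3 + 10y^2 - 6y - 2) / (y^2 - 2y + 3)
Step 1: -y^3 * (y^2 - 2y + 3) = -y^5 + 2y^4 - 3y^3; subtract.
Step 2: y^2 * (y^2 - 2y + 3) = y^4 - 2y^3 + 3y^2; subtract.
Step 3: -3y * (y^2 - 2y + 3) = -3y^3 + 6y^2 - 9y; subtract.
Step 4: 1 * (y^2 - 2y + 3) = y^2 - 2y + 3; subtract.
Quotient: -y^3 + y^2 - 3y + 1, Remainder: 5y - 5


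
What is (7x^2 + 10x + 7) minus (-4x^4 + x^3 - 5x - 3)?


Distribute the minus sign:
  (7x^2 + 10x + 7)
- (-4x^4 + x^3 - 5x - 3)
Negate second polynomial: 4x^4 - x^3 + 5x + 3
Add: 4x^4 - x^3 + 7x^2 + 15x + 10


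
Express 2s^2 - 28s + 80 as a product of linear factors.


Roots satisfy r1 + r2 = -b/a = 14 and r1*r2 = c/a = 40.
So r1 = 4, r2 = 10.
2s^2 - 28s + 80 = 2(s - r1)(s - r2) = 2(s - 4)(s - 10)


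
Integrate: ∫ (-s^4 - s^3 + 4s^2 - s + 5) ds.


Reverse power rule on each term:
  ∫ -s^4 ds = -(1/5)s^5
  ∫ -s^3 ds = -(1/4)s^4
  ∫ 4s^2 ds = (4/3)s^3
  ∫ -s ds = -(1/2)s^2
  ∫ 5 ds = 5s
F(s) = -(1/5)s^5 - (1/4)s^4 + (4/3)s^3 - (1/2)s^2 + 5s + C


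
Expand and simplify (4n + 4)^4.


Expand (4n + 4)^4 by repeated multiplication:
  (4n + 4)^2 = 16n^2 + 32n + 16
  (4n + 4)^3 = 64n^3 + 192n^2 + 192n + 64
= 256n^4 + 1024n^3 + 1536n^2 + 1024n + 256


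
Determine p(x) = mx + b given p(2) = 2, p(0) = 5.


p(x) = mx + b. Using p(2)=2, p(0)=5:
m = (2 - 5)/(2) = -3/2 = -3/2
b = 2 - m*(2) = 2 + 3 = 5
p(x) = -(3/2)x + 5


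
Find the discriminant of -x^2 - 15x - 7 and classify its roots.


D = b^2 - 4ac = (-15)^2 - 4(-1)(-7) = 225 - 28 = 197
Since D > 0: two distinct irrational roots


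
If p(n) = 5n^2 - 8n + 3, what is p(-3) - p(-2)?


p(-3) = 72
p(-2) = 39
p(-3) - p(-2) = 72 - 39 = 33


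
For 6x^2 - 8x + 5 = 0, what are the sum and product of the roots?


For ax^2+bx+c=0: sum = -b/a, product = c/a.
a=6, b=-8, c=5
Sum = -(-8)/6 = 4/3
Product = (5)/6 = 5/6


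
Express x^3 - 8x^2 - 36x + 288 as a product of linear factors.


Try integer roots (divisors of 288). x=6: p(6)=0.
Divide out (x - 6): quotient is x^2 - 2x - 48.
Factor the quadratic: (x - 8)(x + 6)
Result: (x - 6)(x - 8)(x + 6)


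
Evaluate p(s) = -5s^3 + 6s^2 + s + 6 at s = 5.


Using direct substitution:
  -5 * (5)^3 = -625
  6 * (5)^2 = 150
  1 * (5)^1 = 5
  constant: 6
Sum = -625 + 150 + 5 + 6 = -464


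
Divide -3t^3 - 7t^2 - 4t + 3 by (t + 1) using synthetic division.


Synthetic division with c = -1. Coefficients: -3, -7, -4, 3
Bring down -3.
  -3 * -1 = 3; 3 - 7 = -4
  -4 * -1 = 4; 4 - 4 = 0
  0 * -1 = 0; 0 + 3 = 3
Quotient: -3t^2 - 4t, Remainder: 3


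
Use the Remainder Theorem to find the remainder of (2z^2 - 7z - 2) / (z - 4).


By the Remainder Theorem, the remainder equals p(4):
  2*(4)^2 = 32
  -7*(4)^1 = -28
  constant: -2
Sum: 32 - 28 - 2 = 2


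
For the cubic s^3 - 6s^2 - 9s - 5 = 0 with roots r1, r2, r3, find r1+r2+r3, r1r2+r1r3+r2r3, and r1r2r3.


Monic cubic s^3+bs^2+cs+d=0: sum=-b, pairwise sum=c, product=-d.
b=-6, c=-9, d=-5
r1+r2+r3 = 6
r1r2+r1r3+r2r3 = -9
r1r2r3 = 5


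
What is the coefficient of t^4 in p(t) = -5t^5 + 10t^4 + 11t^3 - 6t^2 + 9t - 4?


Read off the coefficient of t^4: 10


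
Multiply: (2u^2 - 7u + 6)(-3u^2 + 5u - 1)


Distribute each term of the first polynomial:
  (2u^2)(-3u^2 + 5u - 1) = -6u^4 + 10u^3 - 2u^2
  (-7u)(-3u^2 + 5u - 1) = 21u^3 - 35u^2 + 7u
  (6)(-3u^2 + 5u - 1) = -18u^2 + 30u - 6
Sum: -6u^4 + 31u^3 - 55u^2 + 37u - 6


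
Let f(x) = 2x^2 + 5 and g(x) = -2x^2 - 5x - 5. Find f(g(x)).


Substitute g(x) into f:
f(g(x)) = 2*(-2x^2 - 5x - 5)^2 + 5
(-2x^2 - 5x - 5)^2 = 4x^4 + 20x^3 + 45x^2 + 50x + 25
Expand and combine: 8x^4 + 40x^3 + 90x^2 + 100x + 55


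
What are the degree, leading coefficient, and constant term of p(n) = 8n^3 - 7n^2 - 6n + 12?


Highest power of n is 3, with coefficient 8. Constant term is 12.
Degree = 3, leading coefficient = 8, constant term = 12


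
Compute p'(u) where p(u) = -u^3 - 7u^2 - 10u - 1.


Apply the power rule term by term:
  d/du(-u^3) = -3u^2
  d/du(-7u^2) = -14u
  d/du(-10u) = -10
  d/du(-1) = 0
p'(u) = -3u^2 - 14u - 10


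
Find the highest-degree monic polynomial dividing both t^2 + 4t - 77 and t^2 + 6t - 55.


Factor each:
  t^2 + 4t - 77 = (t + 11)(t - 7)
  t^2 + 6t - 55 = (t + 11)(t - 5)
Common monic factor: t + 11


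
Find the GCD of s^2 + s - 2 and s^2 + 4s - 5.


Factor each:
  s^2 + s - 2 = (s - 1)(s + 2)
  s^2 + 4s - 5 = (s - 1)(s + 5)
Common monic factor: s - 1


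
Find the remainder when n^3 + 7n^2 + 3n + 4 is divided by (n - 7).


By the Remainder Theorem, the remainder equals p(7):
  1*(7)^3 = 343
  7*(7)^2 = 343
  3*(7)^1 = 21
  constant: 4
Sum: 343 + 343 + 21 + 4 = 711


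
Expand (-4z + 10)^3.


Expand (-4z + 10)^3 by repeated multiplication:
  (-4z + 10)^2 = 16z^2 - 80z + 100
= -64z^3 + 480z^2 - 1200z + 1000


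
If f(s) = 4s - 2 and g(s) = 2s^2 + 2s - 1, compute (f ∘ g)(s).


Substitute g(s) into f:
f(g(s)) = 4*(2s^2 + 2s - 1) + (-2)
Expand and combine: 8s^2 + 8s - 6


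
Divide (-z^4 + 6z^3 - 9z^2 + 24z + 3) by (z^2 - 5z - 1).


(-z^4 + 6z^3 - 9z^2 + 24z + 3) / (z^2 - 5z - 1)
Step 1: -z^2 * (z^2 - 5z - 1) = -z^4 + 5z^3 + z^2; subtract.
Step 2: z * (z^2 - 5z - 1) = z^3 - 5z^2 - z; subtract.
Step 3: -5 * (z^2 - 5z - 1) = -5z^2 + 25z + 5; subtract.
Quotient: -z^2 + z - 5, Remainder: -2


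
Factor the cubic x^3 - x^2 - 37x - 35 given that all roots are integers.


Try integer roots (divisors of -35). x=7: p(7)=0.
Divide out (x - 7): quotient is x^2 + 6x + 5.
Factor the quadratic: (x + 1)(x + 5)
Result: (x - 7)(x + 1)(x + 5)


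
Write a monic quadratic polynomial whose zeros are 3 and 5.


p(u) = (u - 3)(u - 5)
Expand: u^2 - 8u + 15


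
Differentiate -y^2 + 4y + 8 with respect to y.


Apply the power rule term by term:
  d/dy(-y^2) = -2y
  d/dy(4y) = 4
  d/dy(8) = 0
p'(y) = -2y + 4


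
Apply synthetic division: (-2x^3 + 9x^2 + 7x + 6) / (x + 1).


Synthetic division with c = -1. Coefficients: -2, 9, 7, 6
Bring down -2.
  -2 * -1 = 2; 2 + 9 = 11
  11 * -1 = -11; -11 + 7 = -4
  -4 * -1 = 4; 4 + 6 = 10
Quotient: -2x^2 + 11x - 4, Remainder: 10


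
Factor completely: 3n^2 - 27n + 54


Roots satisfy r1 + r2 = -b/a = 9 and r1*r2 = c/a = 18.
So r1 = 6, r2 = 3.
3n^2 - 27n + 54 = 3(n - r1)(n - r2) = 3(n - 6)(n - 3)


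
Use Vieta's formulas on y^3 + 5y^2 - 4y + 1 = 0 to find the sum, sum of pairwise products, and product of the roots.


Monic cubic y^3+by^2+cy+d=0: sum=-b, pairwise sum=c, product=-d.
b=5, c=-4, d=1
r1+r2+r3 = -5
r1r2+r1r3+r2r3 = -4
r1r2r3 = -1


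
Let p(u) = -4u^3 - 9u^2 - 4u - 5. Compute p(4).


Using direct substitution:
  -4 * (4)^3 = -256
  -9 * (4)^2 = -144
  -4 * (4)^1 = -16
  constant: -5
Sum = -256 - 144 - 16 - 5 = -421


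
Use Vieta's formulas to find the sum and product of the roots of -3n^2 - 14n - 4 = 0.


For an^2+bn+c=0: sum = -b/a, product = c/a.
a=-3, b=-14, c=-4
Sum = -(-14)/-3 = -14/3
Product = (-4)/-3 = 4/3


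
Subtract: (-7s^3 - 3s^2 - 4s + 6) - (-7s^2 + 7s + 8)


Distribute the minus sign:
  (-7s^3 - 3s^2 - 4s + 6)
- (-7s^2 + 7s + 8)
Negate second polynomial: 7s^2 - 7s - 8
Add: -7s^3 + 4s^2 - 11s - 2


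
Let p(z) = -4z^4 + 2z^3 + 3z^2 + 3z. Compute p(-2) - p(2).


p(-2) = -74
p(2) = -30
p(-2) - p(2) = -74 + 30 = -44


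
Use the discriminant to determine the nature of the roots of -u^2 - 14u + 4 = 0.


D = b^2 - 4ac = (-14)^2 - 4(-1)(4) = 196 + 16 = 212
Since D > 0: two distinct irrational roots


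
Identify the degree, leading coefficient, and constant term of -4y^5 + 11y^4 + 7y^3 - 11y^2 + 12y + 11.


Highest power of y is 5, with coefficient -4. Constant term is 11.
Degree = 5, leading coefficient = -4, constant term = 11


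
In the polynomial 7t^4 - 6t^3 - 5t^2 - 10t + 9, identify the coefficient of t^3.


Read off the coefficient of t^3: -6


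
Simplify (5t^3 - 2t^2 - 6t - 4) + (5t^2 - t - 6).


Align terms by degree and add:
  5t^3 - 2t^2 - 6t - 4
+ 5t^2 - t - 6
= 5t^3 + 3t^2 - 7t - 10


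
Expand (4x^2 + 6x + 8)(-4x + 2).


Distribute each term of the first polynomial:
  (4x^2)(-4x + 2) = -16x^3 + 8x^2
  (6x)(-4x + 2) = -24x^2 + 12x
  (8)(-4x + 2) = -32x + 16
Sum: -16x^3 - 16x^2 - 20x + 16


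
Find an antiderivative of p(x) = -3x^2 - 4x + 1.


Reverse power rule on each term:
  ∫ -3x^2 dx = -x^3
  ∫ -4x dx = -2x^2
  ∫ 1 dx = x
F(x) = -x^3 - 2x^2 + x + C


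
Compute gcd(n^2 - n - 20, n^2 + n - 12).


Factor each:
  n^2 - n - 20 = (n + 4)(n - 5)
  n^2 + n - 12 = (n + 4)(n - 3)
Common monic factor: n + 4


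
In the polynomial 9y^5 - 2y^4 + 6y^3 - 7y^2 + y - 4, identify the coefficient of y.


Read off the coefficient of y: 1


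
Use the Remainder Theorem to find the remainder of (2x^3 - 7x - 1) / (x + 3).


By the Remainder Theorem, the remainder equals p(-3):
  2*(-3)^3 = -54
  0*(-3)^2 = 0
  -7*(-3)^1 = 21
  constant: -1
Sum: -54 + 0 + 21 - 1 = -34


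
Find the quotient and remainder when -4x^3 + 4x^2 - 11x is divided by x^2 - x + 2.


(-4x^3 + 4x^2 - 11x) / (x^2 - x + 2)
Step 1: -4x * (x^2 - x + 2) = -4x^3 + 4x^2 - 8x; subtract.
Step 2: 0 * (x^2 - x + 2) = 0; subtract.
Quotient: -4x, Remainder: -3x


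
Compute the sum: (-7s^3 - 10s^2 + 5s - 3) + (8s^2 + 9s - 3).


Align terms by degree and add:
  -7s^3 - 10s^2 + 5s - 3
+ 8s^2 + 9s - 3
= -7s^3 - 2s^2 + 14s - 6


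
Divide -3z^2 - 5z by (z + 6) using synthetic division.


Synthetic division with c = -6. Coefficients: -3, -5, 0
Bring down -3.
  -3 * -6 = 18; 18 - 5 = 13
  13 * -6 = -78; -78 + 0 = -78
Quotient: -3z + 13, Remainder: -78


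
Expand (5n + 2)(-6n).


Distribute each term of the first polynomial:
  (5n)(-6n) = -30n^2
  (2)(-6n) = -12n
Sum: -30n^2 - 12n


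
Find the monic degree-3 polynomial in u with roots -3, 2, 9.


p(u) = (u + 3)(u - 2)(u - 9)
Expand: u^3 - 8u^2 - 15u + 54


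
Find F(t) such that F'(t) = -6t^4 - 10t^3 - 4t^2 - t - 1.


Reverse power rule on each term:
  ∫ -6t^4 dt = -(6/5)t^5
  ∫ -10t^3 dt = -(5/2)t^4
  ∫ -4t^2 dt = -(4/3)t^3
  ∫ -t dt = -(1/2)t^2
  ∫ -1 dt = -t
F(t) = -(6/5)t^5 - (5/2)t^4 - (4/3)t^3 - (1/2)t^2 - t + C


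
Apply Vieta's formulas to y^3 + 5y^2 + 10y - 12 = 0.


Monic cubic y^3+by^2+cy+d=0: sum=-b, pairwise sum=c, product=-d.
b=5, c=10, d=-12
r1+r2+r3 = -5
r1r2+r1r3+r2r3 = 10
r1r2r3 = 12


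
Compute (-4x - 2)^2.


Expand (-4x - 2)^2 by repeated multiplication:
= 16x^2 + 16x + 4


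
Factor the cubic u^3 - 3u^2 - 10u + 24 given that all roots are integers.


Try integer roots (divisors of 24). u=4: p(4)=0.
Divide out (u - 4): quotient is u^2 + u - 6.
Factor the quadratic: (u + 3)(u - 2)
Result: (u - 4)(u + 3)(u - 2)


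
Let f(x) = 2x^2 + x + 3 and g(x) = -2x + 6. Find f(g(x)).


Substitute g(x) into f:
f(g(x)) = 2*(-2x + 6)^2 + 1*(-2x + 6) + 3
(-2x + 6)^2 = 4x^2 - 24x + 36
Expand and combine: 8x^2 - 50x + 81


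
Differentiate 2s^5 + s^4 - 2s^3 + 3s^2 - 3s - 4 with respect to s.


Apply the power rule term by term:
  d/ds(2s^5) = 10s^4
  d/ds(s^4) = 4s^3
  d/ds(-2s^3) = -6s^2
  d/ds(3s^2) = 6s
  d/ds(-3s) = -3
  d/ds(-4) = 0
p'(s) = 10s^4 + 4s^3 - 6s^2 + 6s - 3


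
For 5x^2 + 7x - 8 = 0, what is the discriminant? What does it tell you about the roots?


D = b^2 - 4ac = (7)^2 - 4(5)(-8) = 49 + 160 = 209
Since D > 0: two distinct irrational roots


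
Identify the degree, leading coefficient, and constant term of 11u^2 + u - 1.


Highest power of u is 2, with coefficient 11. Constant term is -1.
Degree = 2, leading coefficient = 11, constant term = -1


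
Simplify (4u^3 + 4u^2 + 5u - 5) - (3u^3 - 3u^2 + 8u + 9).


Distribute the minus sign:
  (4u^3 + 4u^2 + 5u - 5)
- (3u^3 - 3u^2 + 8u + 9)
Negate second polynomial: -3u^3 + 3u^2 - 8u - 9
Add: u^3 + 7u^2 - 3u - 14


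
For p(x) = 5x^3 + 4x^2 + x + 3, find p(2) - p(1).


p(2) = 61
p(1) = 13
p(2) - p(1) = 61 - 13 = 48


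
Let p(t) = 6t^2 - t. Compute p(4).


Using direct substitution:
  6 * (4)^2 = 96
  -1 * (4)^1 = -4
  constant: 0
Sum = 96 - 4 + 0 = 92


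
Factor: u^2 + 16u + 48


Roots satisfy r1 + r2 = -b/a = -16 and r1*r2 = c/a = 48.
So r1 = -12, r2 = -4.
u^2 + 16u + 48 = (u - r1)(u - r2) = (u + 12)(u + 4)


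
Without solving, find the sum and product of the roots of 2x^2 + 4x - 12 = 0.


For ax^2+bx+c=0: sum = -b/a, product = c/a.
a=2, b=4, c=-12
Sum = -(4)/2 = -2
Product = (-12)/2 = -6


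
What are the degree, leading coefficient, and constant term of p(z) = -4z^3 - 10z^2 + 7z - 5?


Highest power of z is 3, with coefficient -4. Constant term is -5.
Degree = 3, leading coefficient = -4, constant term = -5


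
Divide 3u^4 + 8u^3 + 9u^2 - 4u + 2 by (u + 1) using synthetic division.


Synthetic division with c = -1. Coefficients: 3, 8, 9, -4, 2
Bring down 3.
  3 * -1 = -3; -3 + 8 = 5
  5 * -1 = -5; -5 + 9 = 4
  4 * -1 = -4; -4 - 4 = -8
  -8 * -1 = 8; 8 + 2 = 10
Quotient: 3u^3 + 5u^2 + 4u - 8, Remainder: 10


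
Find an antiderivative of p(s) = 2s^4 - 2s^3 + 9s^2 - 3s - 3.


Reverse power rule on each term:
  ∫ 2s^4 ds = (2/5)s^5
  ∫ -2s^3 ds = -(1/2)s^4
  ∫ 9s^2 ds = 3s^3
  ∫ -3s ds = -(3/2)s^2
  ∫ -3 ds = -3s
F(s) = (2/5)s^5 - (1/2)s^4 + 3s^3 - (3/2)s^2 - 3s + C


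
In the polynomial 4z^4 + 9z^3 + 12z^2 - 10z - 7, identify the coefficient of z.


Read off the coefficient of z: -10


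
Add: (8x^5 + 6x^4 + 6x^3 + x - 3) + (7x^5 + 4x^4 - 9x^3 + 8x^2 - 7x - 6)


Align terms by degree and add:
  8x^5 + 6x^4 + 6x^3 + x - 3
+ 7x^5 + 4x^4 - 9x^3 + 8x^2 - 7x - 6
= 15x^5 + 10x^4 - 3x^3 + 8x^2 - 6x - 9


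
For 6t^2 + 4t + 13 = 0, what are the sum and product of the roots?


For at^2+bt+c=0: sum = -b/a, product = c/a.
a=6, b=4, c=13
Sum = -(4)/6 = -2/3
Product = (13)/6 = 13/6


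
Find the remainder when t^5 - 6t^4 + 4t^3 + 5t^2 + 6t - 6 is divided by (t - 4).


By the Remainder Theorem, the remainder equals p(4):
  1*(4)^5 = 1024
  -6*(4)^4 = -1536
  4*(4)^3 = 256
  5*(4)^2 = 80
  6*(4)^1 = 24
  constant: -6
Sum: 1024 - 1536 + 256 + 80 + 24 - 6 = -158


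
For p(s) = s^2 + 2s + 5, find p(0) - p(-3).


p(0) = 5
p(-3) = 8
p(0) - p(-3) = 5 - 8 = -3


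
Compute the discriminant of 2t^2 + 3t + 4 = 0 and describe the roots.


D = b^2 - 4ac = (3)^2 - 4(2)(4) = 9 - 32 = -23
Since D < 0: two complex conjugate roots (no real roots)


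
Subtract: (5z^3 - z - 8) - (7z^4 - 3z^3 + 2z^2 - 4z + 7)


Distribute the minus sign:
  (5z^3 - z - 8)
- (7z^4 - 3z^3 + 2z^2 - 4z + 7)
Negate second polynomial: -7z^4 + 3z^3 - 2z^2 + 4z - 7
Add: -7z^4 + 8z^3 - 2z^2 + 3z - 15


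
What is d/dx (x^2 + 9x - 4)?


Apply the power rule term by term:
  d/dx(x^2) = 2x
  d/dx(9x) = 9
  d/dx(-4) = 0
p'(x) = 2x + 9


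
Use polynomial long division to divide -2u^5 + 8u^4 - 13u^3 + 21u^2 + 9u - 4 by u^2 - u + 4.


(-2u^5 + 8u^4 - 13u^3 + 21u^2 + 9u - 4) / (u^2 - u + 4)
Step 1: -2u^3 * (u^2 - u + 4) = -2u^5 + 2u^4 - 8u^3; subtract.
Step 2: 6u^2 * (u^2 - u + 4) = 6u^4 - 6u^3 + 24u^2; subtract.
Step 3: u * (u^2 - u + 4) = u^3 - u^2 + 4u; subtract.
Step 4: -2 * (u^2 - u + 4) = -2u^2 + 2u - 8; subtract.
Quotient: -2u^3 + 6u^2 + u - 2, Remainder: 3u + 4


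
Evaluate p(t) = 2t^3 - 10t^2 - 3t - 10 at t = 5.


Using direct substitution:
  2 * (5)^3 = 250
  -10 * (5)^2 = -250
  -3 * (5)^1 = -15
  constant: -10
Sum = 250 - 250 - 15 - 10 = -25


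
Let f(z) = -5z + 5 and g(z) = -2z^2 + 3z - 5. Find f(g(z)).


Substitute g(z) into f:
f(g(z)) = -5*(-2z^2 + 3z - 5) + 5
Expand and combine: 10z^2 - 15z + 30


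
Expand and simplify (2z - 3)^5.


Expand (2z - 3)^5 by repeated multiplication:
  (2z - 3)^2 = 4z^2 - 12z + 9
  (2z - 3)^3 = 8z^3 - 36z^2 + 54z - 27
  (2z - 3)^4 = 16z^4 - 96z^3 + 216z^2 - 216z + 81
= 32z^5 - 240z^4 + 720z^3 - 1080z^2 + 810z - 243


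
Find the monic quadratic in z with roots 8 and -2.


p(z) = (z - 8)(z + 2)
Expand: z^2 - 6z - 16


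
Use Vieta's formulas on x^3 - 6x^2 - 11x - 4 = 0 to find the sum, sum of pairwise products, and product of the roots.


Monic cubic x^3+bx^2+cx+d=0: sum=-b, pairwise sum=c, product=-d.
b=-6, c=-11, d=-4
r1+r2+r3 = 6
r1r2+r1r3+r2r3 = -11
r1r2r3 = 4


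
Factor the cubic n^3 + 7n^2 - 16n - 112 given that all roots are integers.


Try integer roots (divisors of -112). n=-7: p(-7)=0.
Divide out (n + 7): quotient is n^2 - 16.
Factor the quadratic: (n + 4)(n - 4)
Result: (n + 7)(n + 4)(n - 4)


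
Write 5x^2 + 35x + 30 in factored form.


Roots satisfy r1 + r2 = -b/a = -7 and r1*r2 = c/a = 6.
So r1 = -1, r2 = -6.
5x^2 + 35x + 30 = 5(x - r1)(x - r2) = 5(x + 1)(x + 6)


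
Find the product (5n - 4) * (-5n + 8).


Distribute each term of the first polynomial:
  (5n)(-5n + 8) = -25n^2 + 40n
  (-4)(-5n + 8) = 20n - 32
Sum: -25n^2 + 60n - 32
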